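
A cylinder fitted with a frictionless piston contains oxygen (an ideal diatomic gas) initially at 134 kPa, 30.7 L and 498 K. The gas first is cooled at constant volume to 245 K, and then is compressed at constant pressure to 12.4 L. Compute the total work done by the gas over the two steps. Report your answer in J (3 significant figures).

Step 1 (isochoric): W = 0 (constant volume).
After step 1: P = 65.92 kPa (V unchanged).
Step 2 (isobaric): W = PΔV = (65.92 kPa)(12.4 − 30.7 L) = -1206 J.
W_total = 0 − 1206 = -1206 J.

W_total ≈ -1210 J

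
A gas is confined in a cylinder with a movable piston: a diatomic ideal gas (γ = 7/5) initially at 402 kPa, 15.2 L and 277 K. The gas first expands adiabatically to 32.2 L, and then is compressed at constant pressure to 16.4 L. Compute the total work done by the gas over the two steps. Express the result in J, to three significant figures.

Step 1 (adiabatic): W = (P₁V₁ − P₂V₂)/(γ−1) = (6110 − 4525)/0.4 = 3962 J.
After step 1: P = 140.5 kPa, V = 32.2 L, T = 205.2 K.
Step 2 (isobaric): W = PΔV = (140.5 kPa)(16.4 − 32.2 L) = -2221 J.
W_total = 3962 − 2221 = 1742 J.

W_total ≈ 1740 J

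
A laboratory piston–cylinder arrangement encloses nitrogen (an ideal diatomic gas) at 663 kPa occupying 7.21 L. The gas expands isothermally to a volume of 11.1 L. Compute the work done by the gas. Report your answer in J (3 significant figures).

Isothermal: W = nRT ln(V₂/V₁) = P₁V₁ ln(V₂/V₁).
P₁V₁ = (663 kPa)(7.21 L) = 4780 J.
W = 4780 × ln(11.1/7.21) = 4780 × 0.4315
W_by_gas = 2063 J.

W ≈ 2060 J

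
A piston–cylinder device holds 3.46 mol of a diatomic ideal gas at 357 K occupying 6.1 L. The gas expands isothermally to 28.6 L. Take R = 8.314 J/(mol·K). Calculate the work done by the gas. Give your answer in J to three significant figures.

Isothermal: W = nRT ln(V₂/V₁).
W = (3.46)(8.314)(357) × ln(28.6/6.1)
  = 10270 × 1.545
W_by_gas = 15868 J.

W ≈ 15900 J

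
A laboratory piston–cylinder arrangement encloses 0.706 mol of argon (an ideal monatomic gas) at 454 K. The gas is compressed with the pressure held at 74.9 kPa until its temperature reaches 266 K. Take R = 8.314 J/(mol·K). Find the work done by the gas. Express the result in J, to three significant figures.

Isobaric: W = P ΔV = nR ΔT.
W = (0.706)(8.314)(266 − 454) = -1104 J.

W ≈ -1100 J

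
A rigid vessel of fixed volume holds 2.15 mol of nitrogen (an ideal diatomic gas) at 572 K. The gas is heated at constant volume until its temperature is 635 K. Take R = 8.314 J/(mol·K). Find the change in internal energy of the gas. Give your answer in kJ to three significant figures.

ΔU ≈ 2.82 kJ

Constant volume ⇒ W = 0, so Q = ΔU = nCᵥΔT with Cᵥ = 5R/2 = 20.79 J/(mol·K).
ΔU = (2.15)(20.79)(635 − 572) = 2815 J.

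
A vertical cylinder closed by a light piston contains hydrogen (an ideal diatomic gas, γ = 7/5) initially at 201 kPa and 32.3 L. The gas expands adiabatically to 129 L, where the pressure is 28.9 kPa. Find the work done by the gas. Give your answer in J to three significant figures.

W ≈ 6910 J

Adiabatic: W = (P₁V₁ − P₂V₂)/(γ − 1) with γ = 7/5.
P₁V₁ = 6492 J, P₂V₂ = 3728 J.
W = (6492 − 3728) / 0.4 = 6910 J.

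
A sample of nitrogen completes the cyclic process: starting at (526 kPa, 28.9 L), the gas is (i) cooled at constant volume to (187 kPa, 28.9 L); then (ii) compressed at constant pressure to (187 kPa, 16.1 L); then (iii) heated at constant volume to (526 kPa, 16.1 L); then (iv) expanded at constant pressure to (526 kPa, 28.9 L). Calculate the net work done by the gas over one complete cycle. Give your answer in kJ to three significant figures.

W_net ≈ 4.34 kJ

Constant-volume legs do no work.
W(ii) = (187)(16.1 − 28.9) = -2394 J; W(iv) = (526)(28.9 − 16.1) = 6733 J.
W_net = -2394 + 6733 = 4339 J (the clockwise enclosed area).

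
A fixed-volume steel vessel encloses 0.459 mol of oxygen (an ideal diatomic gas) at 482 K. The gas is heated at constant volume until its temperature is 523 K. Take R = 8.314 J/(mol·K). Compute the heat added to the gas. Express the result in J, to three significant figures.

Constant volume ⇒ W = 0, so Q = ΔU = nCᵥΔT with Cᵥ = 5R/2 = 20.79 J/(mol·K).
ΔU = (0.459)(20.79)(523 − 482) = 391.2 J.

Q ≈ 391 J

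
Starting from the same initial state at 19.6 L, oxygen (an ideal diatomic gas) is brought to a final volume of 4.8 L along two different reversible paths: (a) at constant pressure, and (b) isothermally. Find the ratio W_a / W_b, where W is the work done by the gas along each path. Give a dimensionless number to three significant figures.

Path (a) isobaric: W = P₁(V₂ − V₁) → W_a/(P₁V₁) = -0.7551.
Path (b) isothermal: W = P₁V₁ ln(V₂/V₁) → W_b/(P₁V₁) = -1.407.
W_a / W_b = -0.7551 / -1.407 = 0.5367.

W_a / W_b ≈ 0.537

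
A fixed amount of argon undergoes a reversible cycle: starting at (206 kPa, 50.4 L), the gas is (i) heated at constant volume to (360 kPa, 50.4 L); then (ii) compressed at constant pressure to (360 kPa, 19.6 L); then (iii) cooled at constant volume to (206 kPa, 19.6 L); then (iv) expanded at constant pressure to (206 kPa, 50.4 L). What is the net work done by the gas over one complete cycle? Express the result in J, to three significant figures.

W_net ≈ -4740 J

Constant-volume legs do no work.
W(ii) = (360)(19.6 − 50.4) = -11088 J; W(iv) = (206)(50.4 − 19.6) = 6345 J.
W_net = -11088 + 6345 = -4743 J (the counter-clockwise enclosed area).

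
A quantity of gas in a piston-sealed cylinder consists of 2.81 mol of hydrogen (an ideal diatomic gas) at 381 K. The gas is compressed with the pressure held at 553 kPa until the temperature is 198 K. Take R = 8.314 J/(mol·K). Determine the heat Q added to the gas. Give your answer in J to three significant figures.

Isobaric: W = nRΔT = (2.81)(8.314)(-183) = -4275 J.
ΔU = nCᵥΔT with Cᵥ = 5R/2: ΔU = (2.81)(20.79)(-183) = -10688 J.
Q = ΔU + W = -10688 − 4275 = -14964 J.

Q ≈ -15000 J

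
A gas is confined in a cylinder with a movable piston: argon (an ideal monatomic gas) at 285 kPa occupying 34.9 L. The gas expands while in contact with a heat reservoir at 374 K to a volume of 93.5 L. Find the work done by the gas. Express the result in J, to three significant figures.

Isothermal: W = nRT ln(V₂/V₁) = P₁V₁ ln(V₂/V₁).
P₁V₁ = (285 kPa)(34.9 L) = 9946 J.
W = 9946 × ln(93.5/34.9) = 9946 × 0.9855
W_by_gas = 9802 J.

W ≈ 9800 J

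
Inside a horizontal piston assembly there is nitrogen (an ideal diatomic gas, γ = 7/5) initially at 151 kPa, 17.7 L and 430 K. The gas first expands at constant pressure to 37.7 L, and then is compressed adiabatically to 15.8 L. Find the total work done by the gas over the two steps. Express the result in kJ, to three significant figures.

Step 1 (isobaric): W = PΔV = (151 kPa)(37.7 − 17.7 L) = 3020 J.
After step 1: P = 151 kPa, V = 37.7 L, T = 915.9 K.
Step 2 (adiabatic): W = (P₁V₁ − P₂V₂)/(γ−1) = (5693 − 8061)/0.4 = -5921 J.
W_total = 3020 − 5921 = -2901 J.

W_total ≈ -2.90 kJ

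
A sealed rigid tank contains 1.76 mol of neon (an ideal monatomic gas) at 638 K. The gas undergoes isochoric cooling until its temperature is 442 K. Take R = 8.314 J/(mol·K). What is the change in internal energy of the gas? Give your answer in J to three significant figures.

ΔU ≈ -4300 J

Constant volume ⇒ W = 0, so Q = ΔU = nCᵥΔT with Cᵥ = 3R/2 = 12.47 J/(mol·K).
ΔU = (1.76)(12.47)(442 − 638) = -4302 J.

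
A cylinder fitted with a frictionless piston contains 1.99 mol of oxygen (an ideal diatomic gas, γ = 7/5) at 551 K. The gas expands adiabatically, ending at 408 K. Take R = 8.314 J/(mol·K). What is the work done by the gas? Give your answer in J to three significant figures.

Adiabatic ⇒ Q = 0, so W_by = −ΔU = nCᵥ(T₁ − T₂).
Cᵥ = 5R/2 = 20.79 J/(mol·K).
W = (1.99)(20.79)(551 − 408) = 5915 J.

W ≈ 5910 J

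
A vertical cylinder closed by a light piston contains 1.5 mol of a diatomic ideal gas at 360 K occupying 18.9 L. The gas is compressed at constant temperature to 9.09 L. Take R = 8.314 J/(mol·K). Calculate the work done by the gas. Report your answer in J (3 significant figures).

Isothermal: W = nRT ln(V₂/V₁).
W = (1.5)(8.314)(360) × ln(9.09/18.9)
  = 4490 × -0.732
W_by_gas = -3286 J.

W ≈ -3290 J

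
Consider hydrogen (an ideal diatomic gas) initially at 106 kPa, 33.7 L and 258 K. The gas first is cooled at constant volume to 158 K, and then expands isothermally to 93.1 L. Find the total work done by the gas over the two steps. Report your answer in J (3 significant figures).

W_total ≈ 2220 J

Step 1 (isochoric): W = 0 (constant volume).
After step 1: P = 64.91 kPa (V unchanged).
Step 2 (isothermal): W = P₁V₁ ln(V₂/V₁) = (2188) ln(93.1/33.7) = 2223 J.
W_total = 0 + 2223 = 2223 J.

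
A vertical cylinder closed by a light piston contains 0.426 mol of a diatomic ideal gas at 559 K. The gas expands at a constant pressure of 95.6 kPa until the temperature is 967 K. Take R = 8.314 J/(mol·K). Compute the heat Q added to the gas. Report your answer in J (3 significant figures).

Q ≈ 5060 J

Isobaric: W = nRΔT = (0.426)(8.314)(408) = 1445 J.
ΔU = nCᵥΔT with Cᵥ = 5R/2: ΔU = (0.426)(20.79)(408) = 3613 J.
Q = ΔU + W = 3613 + 1445 = 5058 J.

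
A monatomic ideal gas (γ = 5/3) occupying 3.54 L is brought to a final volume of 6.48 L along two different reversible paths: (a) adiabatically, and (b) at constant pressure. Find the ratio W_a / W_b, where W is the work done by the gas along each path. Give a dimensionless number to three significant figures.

W_a / W_b ≈ 0.599

Path (a) adiabatic: W = P₁V₁(1 − (V₁/V₂)^(γ−1))/(γ−1) → W_a/(P₁V₁) = 0.4976.
Path (b) isobaric: W = P₁(V₂ − V₁) → W_b/(P₁V₁) = 0.8305.
W_a / W_b = 0.4976 / 0.8305 = 0.5991.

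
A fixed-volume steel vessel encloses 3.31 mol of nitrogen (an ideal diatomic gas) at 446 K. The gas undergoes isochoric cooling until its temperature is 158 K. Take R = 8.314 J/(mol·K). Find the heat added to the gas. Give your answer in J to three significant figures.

Constant volume ⇒ W = 0, so Q = ΔU = nCᵥΔT with Cᵥ = 5R/2 = 20.79 J/(mol·K).
ΔU = (3.31)(20.79)(158 − 446) = -19814 J.

Q ≈ -19800 J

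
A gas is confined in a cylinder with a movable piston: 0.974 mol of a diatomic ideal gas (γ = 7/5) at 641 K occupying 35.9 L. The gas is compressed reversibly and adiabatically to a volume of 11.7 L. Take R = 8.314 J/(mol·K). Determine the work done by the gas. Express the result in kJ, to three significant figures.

W ≈ -7.34 kJ

Adiabatic: TV^(γ−1) = const with γ = 7/5.
T₂ = T₁ (V₁/V₂)^(γ−1) = 641 × (35.9/11.7)^0.4 = 641 × 1.566 = 1004 K.
W_by = nCᵥ(T₁ − T₂) = (0.974)(20.79)(641 − 1004) = -7344 J.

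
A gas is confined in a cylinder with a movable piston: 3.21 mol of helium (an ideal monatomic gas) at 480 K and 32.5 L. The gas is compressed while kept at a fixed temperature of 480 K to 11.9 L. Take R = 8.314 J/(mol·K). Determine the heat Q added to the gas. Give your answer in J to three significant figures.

Isothermal ⇒ ΔU = 0, so Q = W = nRT ln(V₂/V₁).
Q = (3.21)(8.314)(480) ln(11.9/32.5) = 12810 × -1.005 = -12870 J.

Q ≈ -12900 J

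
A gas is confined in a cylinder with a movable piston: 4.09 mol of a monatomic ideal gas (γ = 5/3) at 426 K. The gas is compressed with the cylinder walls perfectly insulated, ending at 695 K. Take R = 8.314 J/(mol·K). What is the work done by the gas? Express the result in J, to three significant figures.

Adiabatic ⇒ Q = 0, so W_by = −ΔU = nCᵥ(T₁ − T₂).
Cᵥ = 3R/2 = 12.47 J/(mol·K).
W = (4.09)(12.47)(426 − 695) = -13721 J.

W ≈ -13700 J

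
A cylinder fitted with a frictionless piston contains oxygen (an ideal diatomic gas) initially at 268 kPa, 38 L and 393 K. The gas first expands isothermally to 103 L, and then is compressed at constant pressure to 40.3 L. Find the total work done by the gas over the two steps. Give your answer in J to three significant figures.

Step 1 (isothermal): W = P₁V₁ ln(V₂/V₁) = (10184) ln(103/38) = 10155 J.
After step 1: P = 98.87 kPa, V = 103 L, T = 393 K.
Step 2 (isobaric): W = PΔV = (98.87 kPa)(40.3 − 103 L) = -6199 J.
W_total = 10155 − 6199 = 3956 J.

W_total ≈ 3960 J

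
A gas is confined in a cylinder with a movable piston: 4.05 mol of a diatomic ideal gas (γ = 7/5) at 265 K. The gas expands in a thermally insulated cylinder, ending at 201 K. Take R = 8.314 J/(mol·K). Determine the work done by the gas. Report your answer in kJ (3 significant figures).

W ≈ 5.39 kJ

Adiabatic ⇒ Q = 0, so W_by = −ΔU = nCᵥ(T₁ − T₂).
Cᵥ = 5R/2 = 20.79 J/(mol·K).
W = (4.05)(20.79)(265 − 201) = 5387 J.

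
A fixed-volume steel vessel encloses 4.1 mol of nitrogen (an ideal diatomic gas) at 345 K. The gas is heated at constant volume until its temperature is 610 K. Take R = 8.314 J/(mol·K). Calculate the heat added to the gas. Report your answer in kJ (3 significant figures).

Constant volume ⇒ W = 0, so Q = ΔU = nCᵥΔT with Cᵥ = 5R/2 = 20.79 J/(mol·K).
ΔU = (4.1)(20.79)(610 − 345) = 22583 J.

Q ≈ 22.6 kJ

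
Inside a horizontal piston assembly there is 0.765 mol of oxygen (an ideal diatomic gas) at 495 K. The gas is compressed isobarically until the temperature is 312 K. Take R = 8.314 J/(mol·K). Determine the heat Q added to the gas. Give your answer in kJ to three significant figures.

Isobaric: W = nRΔT = (0.765)(8.314)(-183) = -1164 J.
ΔU = nCᵥΔT with Cᵥ = 5R/2: ΔU = (0.765)(20.79)(-183) = -2910 J.
Q = ΔU + W = -2910 − 1164 = -4074 J.

Q ≈ -4.07 kJ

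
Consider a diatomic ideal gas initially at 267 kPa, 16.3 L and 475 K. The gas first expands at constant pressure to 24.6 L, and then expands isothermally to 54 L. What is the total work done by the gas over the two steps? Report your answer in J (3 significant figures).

W_total ≈ 7380 J

Step 1 (isobaric): W = PΔV = (267 kPa)(24.6 − 16.3 L) = 2216 J.
After step 1: P = 267 kPa, V = 24.6 L, T = 716.9 K.
Step 2 (isothermal): W = P₁V₁ ln(V₂/V₁) = (6568) ln(54/24.6) = 5164 J.
W_total = 2216 + 5164 = 7380 J.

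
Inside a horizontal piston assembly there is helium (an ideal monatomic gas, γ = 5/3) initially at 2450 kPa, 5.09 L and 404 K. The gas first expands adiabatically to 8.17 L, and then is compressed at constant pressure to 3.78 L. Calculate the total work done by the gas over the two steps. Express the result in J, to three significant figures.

Step 1 (adiabatic): W = (P₁V₁ − P₂V₂)/(γ−1) = (12470 − 9097)/0.667 = 5061 J.
After step 1: P = 1113 kPa, V = 8.17 L, T = 294.7 K.
Step 2 (isobaric): W = PΔV = (1113 kPa)(3.78 − 8.17 L) = -4888 J.
W_total = 5061 − 4888 = 172.9 J.

W_total ≈ 173 J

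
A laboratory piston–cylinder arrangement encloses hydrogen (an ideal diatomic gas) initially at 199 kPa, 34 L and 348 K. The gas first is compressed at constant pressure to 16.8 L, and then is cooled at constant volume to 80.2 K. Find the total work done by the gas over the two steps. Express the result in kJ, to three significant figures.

W_total ≈ -3.42 kJ

Step 1 (isobaric): W = PΔV = (199 kPa)(16.8 − 34 L) = -3423 J.
Step 2 (isochoric): W = 0 (constant volume).
W_total = -3423 + 0 = -3423 J.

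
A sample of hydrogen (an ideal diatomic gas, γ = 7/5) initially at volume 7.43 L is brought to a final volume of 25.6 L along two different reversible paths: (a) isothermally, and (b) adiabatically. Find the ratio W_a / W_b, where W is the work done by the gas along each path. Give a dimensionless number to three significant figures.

Path (a) isothermal: W = P₁V₁ ln(V₂/V₁) → W_a/(P₁V₁) = 1.237.
Path (b) adiabatic: W = P₁V₁(1 − (V₁/V₂)^(γ−1))/(γ−1) → W_b/(P₁V₁) = 0.9758.
W_a / W_b = 1.237 / 0.9758 = 1.268.

W_a / W_b ≈ 1.27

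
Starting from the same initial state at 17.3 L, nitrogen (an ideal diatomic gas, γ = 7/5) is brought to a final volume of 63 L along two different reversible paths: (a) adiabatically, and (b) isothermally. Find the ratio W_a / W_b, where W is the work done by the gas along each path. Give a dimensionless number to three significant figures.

Path (a) adiabatic: W = P₁V₁(1 − (V₁/V₂)^(γ−1))/(γ−1) → W_a/(P₁V₁) = 1.009.
Path (b) isothermal: W = P₁V₁ ln(V₂/V₁) → W_b/(P₁V₁) = 1.292.
W_a / W_b = 1.009 / 1.292 = 0.7808.

W_a / W_b ≈ 0.781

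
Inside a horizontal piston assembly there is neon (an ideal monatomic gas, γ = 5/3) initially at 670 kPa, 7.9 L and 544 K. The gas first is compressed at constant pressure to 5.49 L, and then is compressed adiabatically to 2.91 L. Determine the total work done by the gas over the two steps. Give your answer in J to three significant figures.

Step 1 (isobaric): W = PΔV = (670 kPa)(5.49 − 7.9 L) = -1615 J.
After step 1: P = 670 kPa, V = 5.49 L, T = 378 K.
Step 2 (adiabatic): W = (P₁V₁ − P₂V₂)/(γ−1) = (3678 − 5616)/0.667 = -2907 J.
W_total = -1615 − 2907 = -4521 J.

W_total ≈ -4520 J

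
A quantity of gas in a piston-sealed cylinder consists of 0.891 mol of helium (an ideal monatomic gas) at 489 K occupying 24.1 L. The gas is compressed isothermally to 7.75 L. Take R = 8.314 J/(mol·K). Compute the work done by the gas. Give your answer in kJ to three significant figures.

Isothermal: W = nRT ln(V₂/V₁).
W = (0.891)(8.314)(489) × ln(7.75/24.1)
  = 3622 × -1.135
W_by_gas = -4110 J.

W ≈ -4.11 kJ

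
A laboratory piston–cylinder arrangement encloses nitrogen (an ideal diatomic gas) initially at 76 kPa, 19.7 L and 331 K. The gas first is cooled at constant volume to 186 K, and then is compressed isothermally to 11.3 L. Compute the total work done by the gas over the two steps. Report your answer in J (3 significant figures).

W_total ≈ -468 J

Step 1 (isochoric): W = 0 (constant volume).
After step 1: P = 42.71 kPa (V unchanged).
Step 2 (isothermal): W = P₁V₁ ln(V₂/V₁) = (841.3) ln(11.3/19.7) = -467.6 J.
W_total = 0 − 467.6 = -467.6 J.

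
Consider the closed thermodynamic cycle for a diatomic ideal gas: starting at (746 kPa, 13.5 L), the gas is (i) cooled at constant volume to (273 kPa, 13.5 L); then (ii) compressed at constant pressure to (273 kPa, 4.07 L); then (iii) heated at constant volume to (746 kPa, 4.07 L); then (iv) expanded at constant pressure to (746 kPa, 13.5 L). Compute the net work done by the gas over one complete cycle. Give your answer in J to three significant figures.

Constant-volume legs do no work.
W(ii) = (273)(4.07 − 13.5) = -2574 J; W(iv) = (746)(13.5 − 4.07) = 7035 J.
W_net = -2574 + 7035 = 4460 J (the clockwise enclosed area).

W_net ≈ 4460 J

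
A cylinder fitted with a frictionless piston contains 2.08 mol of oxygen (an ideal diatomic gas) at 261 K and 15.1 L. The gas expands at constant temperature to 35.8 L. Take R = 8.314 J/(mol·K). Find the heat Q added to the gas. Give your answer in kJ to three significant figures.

Q ≈ 3.90 kJ

Isothermal ⇒ ΔU = 0, so Q = W = nRT ln(V₂/V₁).
Q = (2.08)(8.314)(261) ln(35.8/15.1) = 4514 × 0.8633 = 3896 J.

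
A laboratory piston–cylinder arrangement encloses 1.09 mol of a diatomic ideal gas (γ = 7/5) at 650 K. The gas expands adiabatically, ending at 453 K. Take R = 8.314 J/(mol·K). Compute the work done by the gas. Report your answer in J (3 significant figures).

W ≈ 4460 J

Adiabatic ⇒ Q = 0, so W_by = −ΔU = nCᵥ(T₁ − T₂).
Cᵥ = 5R/2 = 20.79 J/(mol·K).
W = (1.09)(20.79)(650 − 453) = 4463 J.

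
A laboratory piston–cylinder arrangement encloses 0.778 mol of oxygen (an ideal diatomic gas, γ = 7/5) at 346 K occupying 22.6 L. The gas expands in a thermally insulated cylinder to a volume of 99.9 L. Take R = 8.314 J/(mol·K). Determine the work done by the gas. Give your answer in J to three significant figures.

Adiabatic: TV^(γ−1) = const with γ = 7/5.
T₂ = T₁ (V₁/V₂)^(γ−1) = 346 × (22.6/99.9)^0.4 = 346 × 0.5518 = 190.9 K.
W_by = nCᵥ(T₁ − T₂) = (0.778)(20.79)(346 − 190.9) = 2507 J.

W ≈ 2510 J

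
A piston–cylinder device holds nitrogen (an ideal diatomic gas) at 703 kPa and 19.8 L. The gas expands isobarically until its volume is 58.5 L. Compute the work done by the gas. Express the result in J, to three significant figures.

W ≈ 27200 J

Isobaric: W = P ΔV.
W = (703 kPa)(58.5 − 19.8 L) = (703)(38.7) = 27206 J.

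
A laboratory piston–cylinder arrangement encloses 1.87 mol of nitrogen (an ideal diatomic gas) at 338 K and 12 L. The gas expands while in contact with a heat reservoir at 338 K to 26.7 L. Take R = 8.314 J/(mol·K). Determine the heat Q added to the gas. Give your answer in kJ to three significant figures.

Isothermal ⇒ ΔU = 0, so Q = W = nRT ln(V₂/V₁).
Q = (1.87)(8.314)(338) ln(26.7/12) = 5255 × 0.7998 = 4203 J.

Q ≈ 4.20 kJ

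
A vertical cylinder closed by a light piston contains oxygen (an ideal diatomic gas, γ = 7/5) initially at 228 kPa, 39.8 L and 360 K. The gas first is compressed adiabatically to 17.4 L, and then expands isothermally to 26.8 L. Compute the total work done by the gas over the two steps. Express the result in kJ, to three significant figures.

Step 1 (adiabatic): W = (P₁V₁ − P₂V₂)/(γ−1) = (9074 − 12634)/0.4 = -8900 J.
After step 1: P = 726.1 kPa, V = 17.4 L, T = 501.2 K.
Step 2 (isothermal): W = P₁V₁ ln(V₂/V₁) = (12634) ln(26.8/17.4) = 5457 J.
W_total = -8900 + 5457 = -3443 J.

W_total ≈ -3.44 kJ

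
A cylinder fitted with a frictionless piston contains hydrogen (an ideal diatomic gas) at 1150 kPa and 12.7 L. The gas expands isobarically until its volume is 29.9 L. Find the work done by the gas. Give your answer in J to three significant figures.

W ≈ 19800 J

Isobaric: W = P ΔV.
W = (1150 kPa)(29.9 − 12.7 L) = (1150)(17.2) = 19780 J.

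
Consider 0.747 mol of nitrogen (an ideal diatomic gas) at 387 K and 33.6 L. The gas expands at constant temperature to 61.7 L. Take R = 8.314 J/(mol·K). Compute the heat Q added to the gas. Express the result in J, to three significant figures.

Q ≈ 1460 J

Isothermal ⇒ ΔU = 0, so Q = W = nRT ln(V₂/V₁).
Q = (0.747)(8.314)(387) ln(61.7/33.6) = 2403 × 0.6078 = 1461 J.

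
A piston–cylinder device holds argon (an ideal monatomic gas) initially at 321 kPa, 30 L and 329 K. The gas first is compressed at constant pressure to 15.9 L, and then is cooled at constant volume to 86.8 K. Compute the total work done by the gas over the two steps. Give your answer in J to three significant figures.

W_total ≈ -4530 J

Step 1 (isobaric): W = PΔV = (321 kPa)(15.9 − 30 L) = -4526 J.
Step 2 (isochoric): W = 0 (constant volume).
W_total = -4526 + 0 = -4526 J.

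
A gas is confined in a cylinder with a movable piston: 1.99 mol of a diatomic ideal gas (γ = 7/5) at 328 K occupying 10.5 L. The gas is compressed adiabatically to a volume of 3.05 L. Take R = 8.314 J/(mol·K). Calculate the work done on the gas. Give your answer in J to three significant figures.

Adiabatic: TV^(γ−1) = const with γ = 7/5.
T₂ = T₁ (V₁/V₂)^(γ−1) = 328 × (10.5/3.05)^0.4 = 328 × 1.64 = 537.8 K.
W_by = nCᵥ(T₁ − T₂) = (1.99)(20.79)(328 − 537.8) = -8678 J.
Work on gas = −W_by = 8678 J.

W ≈ 8680 J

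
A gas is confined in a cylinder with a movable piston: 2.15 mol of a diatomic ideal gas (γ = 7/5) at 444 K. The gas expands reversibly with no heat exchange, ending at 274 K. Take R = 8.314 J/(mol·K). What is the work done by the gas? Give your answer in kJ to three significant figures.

W ≈ 7.60 kJ

Adiabatic ⇒ Q = 0, so W_by = −ΔU = nCᵥ(T₁ − T₂).
Cᵥ = 5R/2 = 20.79 J/(mol·K).
W = (2.15)(20.79)(444 − 274) = 7597 J.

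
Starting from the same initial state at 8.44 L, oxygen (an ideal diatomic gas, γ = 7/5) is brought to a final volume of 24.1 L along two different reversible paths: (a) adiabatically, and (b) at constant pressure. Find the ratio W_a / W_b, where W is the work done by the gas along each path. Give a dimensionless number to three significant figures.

Path (a) adiabatic: W = P₁V₁(1 − (V₁/V₂)^(γ−1))/(γ−1) → W_a/(P₁V₁) = 0.8569.
Path (b) isobaric: W = P₁(V₂ − V₁) → W_b/(P₁V₁) = 1.855.
W_a / W_b = 0.8569 / 1.855 = 0.4618.

W_a / W_b ≈ 0.462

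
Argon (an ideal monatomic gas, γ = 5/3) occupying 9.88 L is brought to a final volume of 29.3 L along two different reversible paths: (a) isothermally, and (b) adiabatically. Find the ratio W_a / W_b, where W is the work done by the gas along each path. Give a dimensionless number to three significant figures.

Path (a) isothermal: W = P₁V₁ ln(V₂/V₁) → W_a/(P₁V₁) = 1.087.
Path (b) adiabatic: W = P₁V₁(1 − (V₁/V₂)^(γ−1))/(γ−1) → W_b/(P₁V₁) = 0.7733.
W_a / W_b = 1.087 / 0.7733 = 1.406.

W_a / W_b ≈ 1.41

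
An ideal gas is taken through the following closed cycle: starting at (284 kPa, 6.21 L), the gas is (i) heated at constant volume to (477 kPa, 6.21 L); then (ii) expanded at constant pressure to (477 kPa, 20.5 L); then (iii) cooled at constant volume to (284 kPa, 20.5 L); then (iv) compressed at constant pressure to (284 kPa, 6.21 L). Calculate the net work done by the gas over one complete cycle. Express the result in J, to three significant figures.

Constant-volume legs do no work.
W(ii) = (477)(20.5 − 6.21) = 6816 J; W(iv) = (284)(6.21 − 20.5) = -4058 J.
W_net = 6816 − 4058 = 2758 J (the clockwise enclosed area).

W_net ≈ 2760 J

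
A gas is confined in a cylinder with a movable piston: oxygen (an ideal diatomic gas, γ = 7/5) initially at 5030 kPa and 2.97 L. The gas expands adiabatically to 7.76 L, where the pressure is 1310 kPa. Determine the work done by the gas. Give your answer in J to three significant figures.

Adiabatic: W = (P₁V₁ − P₂V₂)/(γ − 1) with γ = 7/5.
P₁V₁ = 14939 J, P₂V₂ = 10166 J.
W = (14939 − 10166) / 0.4 = 11934 J.

W ≈ 11900 J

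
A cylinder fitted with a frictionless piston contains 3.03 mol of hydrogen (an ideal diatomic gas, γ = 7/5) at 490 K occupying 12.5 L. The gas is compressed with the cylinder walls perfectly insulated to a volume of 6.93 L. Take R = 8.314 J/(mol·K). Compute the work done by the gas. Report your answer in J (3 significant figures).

W ≈ -8210 J

Adiabatic: TV^(γ−1) = const with γ = 7/5.
T₂ = T₁ (V₁/V₂)^(γ−1) = 490 × (12.5/6.93)^0.4 = 490 × 1.266 = 620.4 K.
W_by = nCᵥ(T₁ − T₂) = (3.03)(20.79)(490 − 620.4) = -8212 J.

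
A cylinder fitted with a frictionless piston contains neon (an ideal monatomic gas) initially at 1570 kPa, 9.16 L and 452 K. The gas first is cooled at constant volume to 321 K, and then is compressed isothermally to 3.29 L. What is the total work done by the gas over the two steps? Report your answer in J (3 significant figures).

Step 1 (isochoric): W = 0 (constant volume).
After step 1: P = 1115 kPa (V unchanged).
Step 2 (isothermal): W = P₁V₁ ln(V₂/V₁) = (10213) ln(3.29/9.16) = -10458 J.
W_total = 0 − 10458 = -10458 J.

W_total ≈ -10500 J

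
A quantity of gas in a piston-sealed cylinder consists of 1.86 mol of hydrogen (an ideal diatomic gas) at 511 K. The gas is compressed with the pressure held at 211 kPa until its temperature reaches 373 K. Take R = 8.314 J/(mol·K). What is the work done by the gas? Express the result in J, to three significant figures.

Isobaric: W = P ΔV = nR ΔT.
W = (1.86)(8.314)(373 − 511) = -2134 J.

W ≈ -2130 J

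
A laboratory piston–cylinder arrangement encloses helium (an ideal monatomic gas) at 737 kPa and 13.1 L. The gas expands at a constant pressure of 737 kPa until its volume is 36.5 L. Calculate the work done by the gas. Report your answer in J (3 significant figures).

Isobaric: W = P ΔV.
W = (737 kPa)(36.5 − 13.1 L) = (737)(23.4) = 17246 J.

W ≈ 17200 J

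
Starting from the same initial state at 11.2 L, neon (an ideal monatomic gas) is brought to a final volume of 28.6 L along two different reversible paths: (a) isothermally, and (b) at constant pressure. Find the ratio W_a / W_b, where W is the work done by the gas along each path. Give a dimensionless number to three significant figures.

W_a / W_b ≈ 0.603

Path (a) isothermal: W = P₁V₁ ln(V₂/V₁) → W_a/(P₁V₁) = 0.9375.
Path (b) isobaric: W = P₁(V₂ − V₁) → W_b/(P₁V₁) = 1.554.
W_a / W_b = 0.9375 / 1.554 = 0.6034.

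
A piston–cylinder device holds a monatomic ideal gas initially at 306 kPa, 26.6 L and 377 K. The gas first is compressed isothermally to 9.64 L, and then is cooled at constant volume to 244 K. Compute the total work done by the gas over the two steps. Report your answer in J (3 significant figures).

W_total ≈ -8260 J

Step 1 (isothermal): W = P₁V₁ ln(V₂/V₁) = (8140) ln(9.64/26.6) = -8262 J.
Step 2 (isochoric): W = 0 (constant volume).
W_total = -8262 + 0 = -8262 J.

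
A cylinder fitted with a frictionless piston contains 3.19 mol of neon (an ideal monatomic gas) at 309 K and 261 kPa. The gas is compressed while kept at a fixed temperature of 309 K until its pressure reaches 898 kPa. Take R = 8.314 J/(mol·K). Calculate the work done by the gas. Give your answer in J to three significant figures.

W ≈ -10100 J

Isothermal process: W = nRT ln(V₂/V₁) = nRT ln(P₁/P₂).
W = (3.19)(8.314)(309) × ln(261/898)
  = 8195 × ln(0.2906) = 8195 × -1.236
W_by_gas = -10126 J.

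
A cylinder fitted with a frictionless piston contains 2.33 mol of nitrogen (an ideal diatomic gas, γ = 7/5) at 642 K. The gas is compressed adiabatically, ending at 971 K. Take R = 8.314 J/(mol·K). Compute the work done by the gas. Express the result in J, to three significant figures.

Adiabatic ⇒ Q = 0, so W_by = −ΔU = nCᵥ(T₁ − T₂).
Cᵥ = 5R/2 = 20.79 J/(mol·K).
W = (2.33)(20.79)(642 − 971) = -15933 J.

W ≈ -15900 J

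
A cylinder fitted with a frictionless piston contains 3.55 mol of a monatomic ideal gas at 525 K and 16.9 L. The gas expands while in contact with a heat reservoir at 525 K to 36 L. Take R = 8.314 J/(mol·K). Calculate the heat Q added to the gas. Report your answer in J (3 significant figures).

Q ≈ 11700 J

Isothermal ⇒ ΔU = 0, so Q = W = nRT ln(V₂/V₁).
Q = (3.55)(8.314)(525) ln(36/16.9) = 15495 × 0.7562 = 11718 J.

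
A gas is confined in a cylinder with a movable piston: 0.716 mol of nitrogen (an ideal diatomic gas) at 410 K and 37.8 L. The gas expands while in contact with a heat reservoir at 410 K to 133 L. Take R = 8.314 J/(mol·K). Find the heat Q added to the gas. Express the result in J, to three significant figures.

Q ≈ 3070 J

Isothermal ⇒ ΔU = 0, so Q = W = nRT ln(V₂/V₁).
Q = (0.716)(8.314)(410) ln(133/37.8) = 2441 × 1.258 = 3070 J.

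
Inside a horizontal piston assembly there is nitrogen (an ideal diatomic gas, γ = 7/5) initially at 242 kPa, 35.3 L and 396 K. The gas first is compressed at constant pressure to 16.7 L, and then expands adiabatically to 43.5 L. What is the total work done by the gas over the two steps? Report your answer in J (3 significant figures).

W_total ≈ -1290 J

Step 1 (isobaric): W = PΔV = (242 kPa)(16.7 − 35.3 L) = -4501 J.
After step 1: P = 242 kPa, V = 16.7 L, T = 187.3 K.
Step 2 (adiabatic): W = (P₁V₁ − P₂V₂)/(γ−1) = (4041 − 2756)/0.4 = 3214 J.
W_total = -4501 + 3214 = -1287 J.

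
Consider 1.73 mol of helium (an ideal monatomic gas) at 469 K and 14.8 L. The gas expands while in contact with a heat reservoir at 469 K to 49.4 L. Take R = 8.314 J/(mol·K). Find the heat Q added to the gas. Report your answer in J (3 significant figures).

Isothermal ⇒ ΔU = 0, so Q = W = nRT ln(V₂/V₁).
Q = (1.73)(8.314)(469) ln(49.4/14.8) = 6746 × 1.205 = 8131 J.

Q ≈ 8130 J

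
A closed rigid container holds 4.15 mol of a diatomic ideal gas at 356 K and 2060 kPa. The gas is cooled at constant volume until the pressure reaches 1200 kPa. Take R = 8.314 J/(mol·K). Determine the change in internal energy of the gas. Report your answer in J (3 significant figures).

ΔU ≈ -12800 J

Constant volume ⇒ W = 0, so Q = ΔU = nCᵥΔT with Cᵥ = 5R/2 = 20.79 J/(mol·K).
At constant V, T₂/T₁ = P₂/P₁ ⇒ ΔT = T₁(P₂/P₁ − 1) = 356·(1200/2060 − 1) = -148.6 K.
ΔU = (4.15)(20.79)(-148.6) = -12820 J.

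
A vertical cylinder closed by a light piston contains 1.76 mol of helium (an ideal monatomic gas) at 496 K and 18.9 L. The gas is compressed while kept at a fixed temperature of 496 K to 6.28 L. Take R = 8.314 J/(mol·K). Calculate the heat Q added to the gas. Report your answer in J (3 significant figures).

Q ≈ -8000 J

Isothermal ⇒ ΔU = 0, so Q = W = nRT ln(V₂/V₁).
Q = (1.76)(8.314)(496) ln(6.28/18.9) = 7258 × -1.102 = -7997 J.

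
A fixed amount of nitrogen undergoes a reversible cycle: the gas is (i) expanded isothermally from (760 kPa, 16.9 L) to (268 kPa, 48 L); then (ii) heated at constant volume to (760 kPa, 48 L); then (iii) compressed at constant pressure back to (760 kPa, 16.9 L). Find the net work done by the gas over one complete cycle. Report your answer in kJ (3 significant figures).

W_net ≈ -10.2 kJ

Leg (i): W = PᵢVᵢ ln(V_f/Vᵢ) = (12844) ln(48/16.9) = 13408 J.
Leg (ii): W = 0.
Leg (iii): W = PΔV = (760)(16.9 − 48) = -23636 J.
W_net = 13408 − 23636 = -10228 J.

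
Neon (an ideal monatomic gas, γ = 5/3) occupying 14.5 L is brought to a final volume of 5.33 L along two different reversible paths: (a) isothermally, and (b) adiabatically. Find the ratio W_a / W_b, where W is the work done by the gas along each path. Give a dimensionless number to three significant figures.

W_a / W_b ≈ 0.703

Path (a) isothermal: W = P₁V₁ ln(V₂/V₁) → W_a/(P₁V₁) = -1.001.
Path (b) adiabatic: W = P₁V₁(1 − (V₁/V₂)^(γ−1))/(γ−1) → W_b/(P₁V₁) = -1.423.
W_a / W_b = -1.001 / -1.423 = 0.7032.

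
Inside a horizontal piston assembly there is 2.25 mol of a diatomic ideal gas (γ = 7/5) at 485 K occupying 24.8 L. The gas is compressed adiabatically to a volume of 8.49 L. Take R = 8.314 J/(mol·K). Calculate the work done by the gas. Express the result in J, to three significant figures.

W ≈ -12100 J

Adiabatic: TV^(γ−1) = const with γ = 7/5.
T₂ = T₁ (V₁/V₂)^(γ−1) = 485 × (24.8/8.49)^0.4 = 485 × 1.535 = 744.7 K.
W_by = nCᵥ(T₁ − T₂) = (2.25)(20.79)(485 − 744.7) = -12143 J.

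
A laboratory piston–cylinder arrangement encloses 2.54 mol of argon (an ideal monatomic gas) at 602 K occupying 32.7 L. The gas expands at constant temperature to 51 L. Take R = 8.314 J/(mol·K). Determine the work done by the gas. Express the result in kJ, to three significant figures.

W ≈ 5.65 kJ

Isothermal: W = nRT ln(V₂/V₁).
W = (2.54)(8.314)(602) × ln(51/32.7)
  = 12713 × 0.4445
W_by_gas = 5650 J.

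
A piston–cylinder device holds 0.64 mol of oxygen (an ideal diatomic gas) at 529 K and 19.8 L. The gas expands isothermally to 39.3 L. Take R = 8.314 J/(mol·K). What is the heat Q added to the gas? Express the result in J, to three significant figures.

Q ≈ 1930 J

Isothermal ⇒ ΔU = 0, so Q = W = nRT ln(V₂/V₁).
Q = (0.64)(8.314)(529) ln(39.3/19.8) = 2815 × 0.6855 = 1930 J.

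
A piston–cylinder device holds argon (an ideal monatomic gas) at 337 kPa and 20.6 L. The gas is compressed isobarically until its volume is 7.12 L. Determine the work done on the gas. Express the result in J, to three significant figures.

Isobaric: W = P ΔV.
W = (337 kPa)(7.12 − 20.6 L) = (337)(-13.48) = -4543 J.
Work on gas = −W_by = 4543 J.

W ≈ 4540 J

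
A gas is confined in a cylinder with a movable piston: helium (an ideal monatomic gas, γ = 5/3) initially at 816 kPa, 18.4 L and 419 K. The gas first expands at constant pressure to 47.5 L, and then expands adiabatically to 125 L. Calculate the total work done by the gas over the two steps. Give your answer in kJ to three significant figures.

W_total ≈ 51.4 kJ

Step 1 (isobaric): W = PΔV = (816 kPa)(47.5 − 18.4 L) = 23746 J.
After step 1: P = 816 kPa, V = 47.5 L, T = 1082 K.
Step 2 (adiabatic): W = (P₁V₁ − P₂V₂)/(γ−1) = (38760 − 20335)/0.667 = 27638 J.
W_total = 23746 + 27638 = 51383 J.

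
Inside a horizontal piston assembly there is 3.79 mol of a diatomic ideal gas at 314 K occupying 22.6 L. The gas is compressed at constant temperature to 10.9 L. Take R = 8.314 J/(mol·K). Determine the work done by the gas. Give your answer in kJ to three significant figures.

Isothermal: W = nRT ln(V₂/V₁).
W = (3.79)(8.314)(314) × ln(10.9/22.6)
  = 9894 × -0.7292
W_by_gas = -7215 J.

W ≈ -7.21 kJ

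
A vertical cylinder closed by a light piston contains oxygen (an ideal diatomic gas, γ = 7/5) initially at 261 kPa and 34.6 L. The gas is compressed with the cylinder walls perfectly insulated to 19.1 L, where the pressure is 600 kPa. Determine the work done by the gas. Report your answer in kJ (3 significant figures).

Adiabatic: W = (P₁V₁ − P₂V₂)/(γ − 1) with γ = 7/5.
P₁V₁ = 9031 J, P₂V₂ = 11460 J.
W = (9031 − 11460) / 0.4 = -6074 J.

W ≈ -6.07 kJ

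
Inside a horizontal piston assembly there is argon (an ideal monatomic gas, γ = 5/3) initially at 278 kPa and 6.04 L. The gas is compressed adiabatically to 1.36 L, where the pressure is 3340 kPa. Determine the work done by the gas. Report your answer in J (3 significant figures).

W ≈ -4290 J

Adiabatic: W = (P₁V₁ − P₂V₂)/(γ − 1) with γ = 5/3.
P₁V₁ = 1679 J, P₂V₂ = 4542 J.
W = (1679 − 4542) / 0.6667 = -4295 J.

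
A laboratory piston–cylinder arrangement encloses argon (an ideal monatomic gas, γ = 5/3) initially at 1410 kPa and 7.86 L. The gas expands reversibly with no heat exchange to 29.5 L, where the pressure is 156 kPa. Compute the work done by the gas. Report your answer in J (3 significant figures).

W ≈ 9720 J

Adiabatic: W = (P₁V₁ − P₂V₂)/(γ − 1) with γ = 5/3.
P₁V₁ = 11083 J, P₂V₂ = 4602 J.
W = (11083 − 4602) / 0.6667 = 9721 J.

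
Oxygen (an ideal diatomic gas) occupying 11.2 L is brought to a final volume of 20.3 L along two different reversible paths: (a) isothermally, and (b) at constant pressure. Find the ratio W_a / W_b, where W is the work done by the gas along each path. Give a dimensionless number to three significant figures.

W_a / W_b ≈ 0.732

Path (a) isothermal: W = P₁V₁ ln(V₂/V₁) → W_a/(P₁V₁) = 0.5947.
Path (b) isobaric: W = P₁(V₂ − V₁) → W_b/(P₁V₁) = 0.8125.
W_a / W_b = 0.5947 / 0.8125 = 0.7319.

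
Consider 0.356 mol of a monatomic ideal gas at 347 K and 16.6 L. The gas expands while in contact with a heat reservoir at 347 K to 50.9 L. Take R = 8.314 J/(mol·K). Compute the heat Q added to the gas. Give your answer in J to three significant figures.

Q ≈ 1150 J

Isothermal ⇒ ΔU = 0, so Q = W = nRT ln(V₂/V₁).
Q = (0.356)(8.314)(347) ln(50.9/16.6) = 1027 × 1.12 = 1151 J.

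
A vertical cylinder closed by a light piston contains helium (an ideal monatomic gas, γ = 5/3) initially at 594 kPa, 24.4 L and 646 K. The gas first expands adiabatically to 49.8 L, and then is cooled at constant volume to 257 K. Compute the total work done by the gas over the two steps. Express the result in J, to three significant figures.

W_total ≈ 8230 J

Step 1 (adiabatic): W = (P₁V₁ − P₂V₂)/(γ−1) = (14494 − 9008)/0.667 = 8229 J.
Step 2 (isochoric): W = 0 (constant volume).
W_total = 8229 + 0 = 8229 J.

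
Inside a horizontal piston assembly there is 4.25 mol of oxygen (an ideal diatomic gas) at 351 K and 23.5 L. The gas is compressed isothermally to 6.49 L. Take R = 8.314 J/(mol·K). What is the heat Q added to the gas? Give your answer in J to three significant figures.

Isothermal ⇒ ΔU = 0, so Q = W = nRT ln(V₂/V₁).
Q = (4.25)(8.314)(351) ln(6.49/23.5) = 12402 × -1.287 = -15959 J.

Q ≈ -16000 J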